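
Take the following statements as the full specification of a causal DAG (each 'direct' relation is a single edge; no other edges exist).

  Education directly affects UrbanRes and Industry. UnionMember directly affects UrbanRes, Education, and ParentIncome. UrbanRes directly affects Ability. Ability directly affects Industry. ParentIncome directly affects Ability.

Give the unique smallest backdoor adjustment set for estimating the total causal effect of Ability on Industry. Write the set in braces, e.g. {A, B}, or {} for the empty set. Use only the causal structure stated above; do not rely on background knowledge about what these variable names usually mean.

{Education}

Variables eligible for adjustment (non-descendants of Ability, excluding Ability and Industry): {Education, ParentIncome, UnionMember, UrbanRes}.
Backdoor paths from Ability to Industry:
  P1: Ability <- ParentIncome <- UnionMember -> Education -> Industry
  P2: Ability <- ParentIncome <- UnionMember -> UrbanRes <- Education -> Industry
  P3: Ability <- UrbanRes <- UnionMember -> Education -> Industry
  P4: Ability <- UrbanRes <- Education -> Industry
The empty set is not sufficient: P1 (Ability <- ParentIncome <- UnionMember -> Education -> Industry) has no collider blocking it and no conditioned non-collider, so it is open.
Try {Education}:
  P1: blocked at chain node Education ∈ conditioning set.
  P2: blocked at collider UrbanRes (neither it nor any descendant is in the conditioning set).
  P3: blocked at chain node Education ∈ conditioning set.
  P4: blocked at fork node Education ∈ conditioning set.
{Education} contains no descendant of Ability and blocks every backdoor path.
No other singleton works — e.g. {UnionMember} leaves P4 open — so {Education} is the unique smallest valid adjustment set.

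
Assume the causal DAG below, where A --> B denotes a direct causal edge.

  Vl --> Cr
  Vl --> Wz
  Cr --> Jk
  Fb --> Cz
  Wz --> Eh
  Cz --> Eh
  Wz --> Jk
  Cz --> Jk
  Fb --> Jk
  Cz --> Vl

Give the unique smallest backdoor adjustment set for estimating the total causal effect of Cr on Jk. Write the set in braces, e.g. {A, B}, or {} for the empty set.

Variables eligible for adjustment (non-descendants of Cr, excluding Cr and Jk): {Cz, Eh, Fb, Vl, Wz}.
Backdoor paths from Cr to Jk:
  P1: Cr <- Vl <- Cz <- Fb -> Jk
  P2: Cr <- Vl <- Cz -> Jk
  P3: Cr <- Vl <- Cz -> Eh <- Wz -> Jk
  P4: Cr <- Vl -> Wz -> Jk
  P5: Cr <- Vl -> Wz -> Eh <- Cz <- Fb -> Jk
  P6: Cr <- Vl -> Wz -> Eh <- Cz -> Jk
The empty set is not sufficient: P1 (Cr <- Vl <- Cz <- Fb -> Jk) has no collider blocking it and no conditioned non-collider, so it is open.
Try {Vl}:
  P1: blocked at chain node Vl ∈ conditioning set.
  P2: blocked at chain node Vl ∈ conditioning set.
  P3: blocked at chain node Vl ∈ conditioning set.
  P4: blocked at fork node Vl ∈ conditioning set.
  P5: blocked at fork node Vl ∈ conditioning set.
  P6: blocked at fork node Vl ∈ conditioning set.
{Vl} contains no descendant of Cr and blocks every backdoor path.
No other singleton works — e.g. {Fb} leaves P2 open — so {Vl} is the unique smallest valid adjustment set.

{Vl}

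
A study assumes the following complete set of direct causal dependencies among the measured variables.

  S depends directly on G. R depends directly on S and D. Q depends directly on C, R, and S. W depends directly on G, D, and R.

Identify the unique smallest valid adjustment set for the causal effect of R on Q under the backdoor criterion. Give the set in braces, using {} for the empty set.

Variables eligible for adjustment (non-descendants of R, excluding R and Q): {C, D, G, S}.
Backdoor paths from R to Q:
  P1: R <- D -> W <- G -> S -> Q
  P2: R <- S -> Q
The empty set is not sufficient: P2 (R <- S -> Q) has no collider blocking it and no conditioned non-collider, so it is open.
Try {S}:
  P1: blocked at collider W (neither it nor any descendant is in the conditioning set).
  P2: blocked at fork node S ∈ conditioning set.
{S} contains no descendant of R and blocks every backdoor path.
No other singleton works — e.g. {C} leaves P2 open — so {S} is the unique smallest valid adjustment set.

{S}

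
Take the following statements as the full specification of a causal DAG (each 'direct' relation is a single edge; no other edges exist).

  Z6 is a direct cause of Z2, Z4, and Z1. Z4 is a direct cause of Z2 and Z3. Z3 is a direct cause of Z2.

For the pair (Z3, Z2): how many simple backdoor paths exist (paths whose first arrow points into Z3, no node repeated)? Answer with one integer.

2

A backdoor path from Z3 to Z2 is any simple undirected path whose first edge points into Z3 (i.e. leaves Z3 via a parent).
Parents of Z3: {Z4}.
Enumerating:
  P1: Z3 <- Z4 <- Z6 -> Z2
  P2: Z3 <- Z4 -> Z2
That exhausts the simple backdoor paths. Count: 2.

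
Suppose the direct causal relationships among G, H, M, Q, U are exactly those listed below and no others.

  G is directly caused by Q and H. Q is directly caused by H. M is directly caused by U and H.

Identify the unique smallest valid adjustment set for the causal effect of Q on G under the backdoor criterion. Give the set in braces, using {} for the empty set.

{H}

Variables eligible for adjustment (non-descendants of Q, excluding Q and G): {H, M, U}.
Backdoor paths from Q to G:
  P1: Q <- H -> G
The empty set is not sufficient: P1 (Q <- H -> G) has no collider blocking it and no conditioned non-collider, so it is open.
Try {H}:
  P1: blocked at fork node H ∈ conditioning set.
{H} contains no descendant of Q and blocks every backdoor path.
No other singleton works — e.g. {U} leaves P1 open — so {H} is the unique smallest valid adjustment set.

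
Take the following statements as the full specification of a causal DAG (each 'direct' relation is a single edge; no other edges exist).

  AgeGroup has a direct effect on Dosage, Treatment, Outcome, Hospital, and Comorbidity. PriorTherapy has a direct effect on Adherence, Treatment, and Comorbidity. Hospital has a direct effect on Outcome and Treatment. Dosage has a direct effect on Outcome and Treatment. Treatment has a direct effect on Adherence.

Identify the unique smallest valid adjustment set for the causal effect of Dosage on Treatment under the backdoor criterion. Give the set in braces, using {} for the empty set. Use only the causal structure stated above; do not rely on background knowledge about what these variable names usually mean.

{AgeGroup}

Variables eligible for adjustment (non-descendants of Dosage, excluding Dosage and Treatment): {AgeGroup, Comorbidity, Hospital, PriorTherapy}.
Backdoor paths from Dosage to Treatment:
  P1: Dosage <- AgeGroup -> Comorbidity <- PriorTherapy -> Treatment
  P2: Dosage <- AgeGroup -> Comorbidity <- PriorTherapy -> Adherence <- Treatment
  P3: Dosage <- AgeGroup -> Hospital -> Treatment
  P4: Dosage <- AgeGroup -> Outcome <- Hospital -> Treatment
  P5: Dosage <- AgeGroup -> Treatment
The empty set is not sufficient: P3 (Dosage <- AgeGroup -> Hospital -> Treatment) has no collider blocking it and no conditioned non-collider, so it is open.
Try {AgeGroup}:
  P1: blocked at fork node AgeGroup ∈ conditioning set.
  P2: blocked at fork node AgeGroup ∈ conditioning set.
  P3: blocked at fork node AgeGroup ∈ conditioning set.
  P4: blocked at fork node AgeGroup ∈ conditioning set.
  P5: blocked at fork node AgeGroup ∈ conditioning set.
{AgeGroup} contains no descendant of Dosage and blocks every backdoor path.
No other singleton works — e.g. {PriorTherapy} leaves P3 open — so {AgeGroup} is the unique smallest valid adjustment set.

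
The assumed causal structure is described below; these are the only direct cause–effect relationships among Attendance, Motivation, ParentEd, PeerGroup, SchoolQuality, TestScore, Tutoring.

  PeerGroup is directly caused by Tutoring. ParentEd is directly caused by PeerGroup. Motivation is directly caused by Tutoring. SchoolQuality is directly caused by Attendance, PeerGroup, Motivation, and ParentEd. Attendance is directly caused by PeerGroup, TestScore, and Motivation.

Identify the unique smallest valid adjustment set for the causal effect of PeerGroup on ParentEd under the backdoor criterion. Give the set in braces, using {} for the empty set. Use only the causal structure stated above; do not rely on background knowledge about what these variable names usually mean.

Variables eligible for adjustment (non-descendants of PeerGroup, excluding PeerGroup and ParentEd): {Motivation, TestScore, Tutoring}.
Backdoor paths from PeerGroup to ParentEd:
  P1: PeerGroup <- Tutoring -> Motivation -> Attendance -> SchoolQuality <- ParentEd
  P2: PeerGroup <- Tutoring -> Motivation -> SchoolQuality <- ParentEd
Each backdoor path contains an unconditioned collider, so every path is already blocked with the empty conditioning set:
  P1: blocked at collider SchoolQuality (neither it nor any descendant is in the conditioning set).
  P2: blocked at collider SchoolQuality (neither it nor any descendant is in the conditioning set).
The empty set is therefore the unique smallest valid set.

{}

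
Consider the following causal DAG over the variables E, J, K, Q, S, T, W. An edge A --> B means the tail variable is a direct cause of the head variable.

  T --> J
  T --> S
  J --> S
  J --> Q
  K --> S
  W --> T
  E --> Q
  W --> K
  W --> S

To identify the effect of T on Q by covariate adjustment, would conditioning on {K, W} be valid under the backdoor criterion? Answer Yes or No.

Yes

Backdoor paths from T to Q (paths whose first edge points into T):
  P1: T <- W -> K -> S <- J -> Q
  P2: T <- W -> S <- J -> Q
Condition 1 (no descendant of T in the set): holds — descendants of T are {J, Q, S}; none are in {K, W}.
Condition 2 (every backdoor path blocked by {K, W}):
  P1: blocked at fork node W ∈ conditioning set.
  P2: blocked at fork node W ∈ conditioning set.
{K, W} satisfies the backdoor criterion.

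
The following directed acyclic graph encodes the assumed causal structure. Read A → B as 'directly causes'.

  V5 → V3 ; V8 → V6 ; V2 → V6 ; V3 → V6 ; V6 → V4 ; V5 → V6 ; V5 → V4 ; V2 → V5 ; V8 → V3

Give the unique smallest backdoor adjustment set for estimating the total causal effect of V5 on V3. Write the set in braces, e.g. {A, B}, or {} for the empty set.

Variables eligible for adjustment (non-descendants of V5, excluding V5 and V3): {V2, V8}.
Backdoor paths from V5 to V3:
  P1: V5 <- V2 -> V6 <- V8 -> V3
  P2: V5 <- V2 -> V6 <- V3
Each backdoor path contains an unconditioned collider, so every path is already blocked with the empty conditioning set:
  P1: blocked at collider V6 (neither it nor any descendant is in the conditioning set).
  P2: blocked at collider V6 (neither it nor any descendant is in the conditioning set).
The empty set is therefore the unique smallest valid set.

{}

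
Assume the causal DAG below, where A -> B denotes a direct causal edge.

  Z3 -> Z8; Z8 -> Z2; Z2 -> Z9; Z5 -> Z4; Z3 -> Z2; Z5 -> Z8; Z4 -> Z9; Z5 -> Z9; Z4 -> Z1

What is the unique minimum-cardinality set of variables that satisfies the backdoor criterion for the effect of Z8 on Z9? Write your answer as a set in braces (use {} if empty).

{Z3, Z5}

Variables eligible for adjustment (non-descendants of Z8, excluding Z8 and Z9): {Z1, Z3, Z4, Z5}.
Backdoor paths from Z8 to Z9:
  P1: Z8 <- Z5 -> Z4 -> Z9
  P2: Z8 <- Z5 -> Z9
  P3: Z8 <- Z3 -> Z2 -> Z9
The empty set is not sufficient: P1 (Z8 <- Z5 -> Z4 -> Z9) has no collider blocking it and no conditioned non-collider, so it is open.
Try {Z3, Z5}:
  P1: blocked at fork node Z5 ∈ conditioning set.
  P2: blocked at fork node Z5 ∈ conditioning set.
  P3: blocked at fork node Z3 ∈ conditioning set.
{Z3, Z5} contains no descendant of Z8 and blocks every backdoor path.
Every element of {Z3, Z5} is needed (dropping Z3 leaves P3 open; dropping Z5 leaves P1 open), so no proper subset is valid.
Among all size-2 subsets of the eligible variables, only {Z3, Z5} blocks every backdoor path, so it is the unique smallest valid adjustment set.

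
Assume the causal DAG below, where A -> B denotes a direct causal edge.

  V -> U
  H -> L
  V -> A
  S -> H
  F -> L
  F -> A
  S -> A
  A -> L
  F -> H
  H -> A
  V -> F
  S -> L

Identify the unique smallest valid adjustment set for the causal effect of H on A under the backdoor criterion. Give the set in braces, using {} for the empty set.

Variables eligible for adjustment (non-descendants of H, excluding H and A): {F, S, U, V}.
Backdoor paths from H to A:
  P1: H <- F <- V -> A
  P2: H <- F -> A
  P3: H <- F -> L <- S -> A
  P4: H <- F -> L <- A
  P5: H <- S -> A
  P6: H <- S -> L <- F <- V -> A
  P7: H <- S -> L <- F -> A
  P8: H <- S -> L <- A
The empty set is not sufficient: P1 (H <- F <- V -> A) has no collider blocking it and no conditioned non-collider, so it is open.
Try {F, S}:
  P1: blocked at chain node F ∈ conditioning set.
  P2: blocked at fork node F ∈ conditioning set.
  P3: blocked at fork node F ∈ conditioning set.
  P4: blocked at fork node F ∈ conditioning set.
  P5: blocked at fork node S ∈ conditioning set.
  P6: blocked at fork node S ∈ conditioning set.
  P7: blocked at fork node S ∈ conditioning set.
  P8: blocked at fork node S ∈ conditioning set.
{F, S} contains no descendant of H and blocks every backdoor path.
Every element of {F, S} is needed (dropping F leaves P1 open; dropping S leaves P5 open), so no proper subset is valid.
Among all size-2 subsets of the eligible variables, only {F, S} blocks every backdoor path, so it is the unique smallest valid adjustment set.

{F, S}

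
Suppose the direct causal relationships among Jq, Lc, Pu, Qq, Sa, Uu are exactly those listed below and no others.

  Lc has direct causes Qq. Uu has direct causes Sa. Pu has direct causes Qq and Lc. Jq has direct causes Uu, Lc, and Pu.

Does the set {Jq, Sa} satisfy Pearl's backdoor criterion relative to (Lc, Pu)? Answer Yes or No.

Backdoor paths from Lc to Pu (paths whose first edge points into Lc):
  P1: Lc <- Qq -> Pu
Condition 1 (no descendant of Lc in the set): FAILS — Jq is a descendant of Lc.
Condition 2 (every backdoor path blocked by {Jq, Sa}):
  P1: open — no interior node is in the conditioning set.
{Jq, Sa} does not satisfy the backdoor criterion.

No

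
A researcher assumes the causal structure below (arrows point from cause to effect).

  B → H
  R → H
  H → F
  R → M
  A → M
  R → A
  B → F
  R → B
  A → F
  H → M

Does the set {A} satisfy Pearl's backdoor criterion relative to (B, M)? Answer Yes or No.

Backdoor paths from B to M (paths whose first edge points into B):
  P1: B <- R -> H -> M
  P2: B <- R -> H -> F <- A -> M
  P3: B <- R -> A -> M
  P4: B <- R -> A -> F <- H -> M
  P5: B <- R -> M
Condition 1 (no descendant of B in the set): holds — descendants of B are {F, H, M}; none are in {A}.
Condition 2 (every backdoor path blocked by {A}):
  P1: open — no interior node is in the conditioning set.
  P2: blocked at collider F (neither it nor any descendant is in the conditioning set).
  P3: blocked at chain node A ∈ conditioning set.
  P4: blocked at chain node A ∈ conditioning set.
  P5: open — no interior node is in the conditioning set.
{A} does not satisfy the backdoor criterion.

No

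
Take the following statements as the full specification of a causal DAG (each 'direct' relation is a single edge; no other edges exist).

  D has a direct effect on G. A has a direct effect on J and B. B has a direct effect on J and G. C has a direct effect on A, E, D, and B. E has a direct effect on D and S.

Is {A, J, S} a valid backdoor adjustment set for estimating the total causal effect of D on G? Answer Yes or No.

No

Backdoor paths from D to G (paths whose first edge points into D):
  P1: D <- C -> A -> B -> G
  P2: D <- C -> A -> J <- B -> G
  P3: D <- C -> B -> G
  P4: D <- E <- C -> A -> B -> G
  P5: D <- E <- C -> A -> J <- B -> G
  P6: D <- E <- C -> B -> G
Condition 1 (no descendant of D in the set): holds — descendants of D are {G}; none are in {A, J, S}.
Condition 2 (every backdoor path blocked by {A, J, S}):
  P1: blocked at chain node A ∈ conditioning set.
  P2: blocked at chain node A ∈ conditioning set.
  P3: open — no interior node is in the conditioning set.
  P4: blocked at chain node A ∈ conditioning set.
  P5: blocked at chain node A ∈ conditioning set.
  P6: open — no interior node is in the conditioning set.
{A, J, S} does not satisfy the backdoor criterion.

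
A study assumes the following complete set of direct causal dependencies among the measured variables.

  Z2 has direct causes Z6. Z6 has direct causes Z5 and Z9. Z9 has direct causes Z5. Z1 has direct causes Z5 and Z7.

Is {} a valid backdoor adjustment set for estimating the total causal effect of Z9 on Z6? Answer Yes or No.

No

Backdoor paths from Z9 to Z6 (paths whose first edge points into Z9):
  P1: Z9 <- Z5 -> Z6
Condition 1 (no descendant of Z9 in the set): holds — descendants of Z9 are {Z2, Z6}; none are in {}.
Condition 2 (every backdoor path blocked by {}):
  P1: open — no interior node is in the conditioning set.
{} does not satisfy the backdoor criterion.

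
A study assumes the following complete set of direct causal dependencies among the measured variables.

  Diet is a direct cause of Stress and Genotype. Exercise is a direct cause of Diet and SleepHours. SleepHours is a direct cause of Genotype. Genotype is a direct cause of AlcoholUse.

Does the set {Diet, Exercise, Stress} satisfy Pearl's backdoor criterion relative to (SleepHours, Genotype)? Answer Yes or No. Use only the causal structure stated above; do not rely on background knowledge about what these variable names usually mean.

Backdoor paths from SleepHours to Genotype (paths whose first edge points into SleepHours):
  P1: SleepHours <- Exercise -> Diet -> Genotype
Condition 1 (no descendant of SleepHours in the set): holds — descendants of SleepHours are {AlcoholUse, Genotype}; none are in {Diet, Exercise, Stress}.
Condition 2 (every backdoor path blocked by {Diet, Exercise, Stress}):
  P1: blocked at fork node Exercise ∈ conditioning set.
{Diet, Exercise, Stress} satisfies the backdoor criterion.

Yes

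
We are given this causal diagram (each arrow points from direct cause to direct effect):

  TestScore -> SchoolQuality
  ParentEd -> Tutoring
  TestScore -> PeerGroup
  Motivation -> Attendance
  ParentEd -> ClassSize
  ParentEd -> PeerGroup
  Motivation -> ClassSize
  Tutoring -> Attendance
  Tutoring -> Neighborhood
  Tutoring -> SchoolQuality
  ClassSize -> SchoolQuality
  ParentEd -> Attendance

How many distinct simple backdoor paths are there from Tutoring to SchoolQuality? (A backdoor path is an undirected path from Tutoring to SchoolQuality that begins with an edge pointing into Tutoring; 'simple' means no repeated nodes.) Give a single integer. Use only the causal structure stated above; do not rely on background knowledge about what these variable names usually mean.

3

A backdoor path from Tutoring to SchoolQuality is any simple undirected path whose first edge points into Tutoring (i.e. leaves Tutoring via a parent).
Parents of Tutoring: {ParentEd}.
Enumerating:
  P1: Tutoring <- ParentEd -> ClassSize -> SchoolQuality
  P2: Tutoring <- ParentEd -> PeerGroup <- TestScore -> SchoolQuality
  P3: Tutoring <- ParentEd -> Attendance <- Motivation -> ClassSize -> SchoolQuality
That exhausts the simple backdoor paths. Count: 3.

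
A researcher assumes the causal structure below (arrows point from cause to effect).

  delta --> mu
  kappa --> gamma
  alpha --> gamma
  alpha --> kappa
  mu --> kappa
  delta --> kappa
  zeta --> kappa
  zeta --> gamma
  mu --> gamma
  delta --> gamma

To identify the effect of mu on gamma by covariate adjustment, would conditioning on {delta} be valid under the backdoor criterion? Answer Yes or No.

Yes

Backdoor paths from mu to gamma (paths whose first edge points into mu):
  P1: mu <- delta -> kappa <- alpha -> gamma
  P2: mu <- delta -> kappa <- zeta -> gamma
  P3: mu <- delta -> kappa -> gamma
  P4: mu <- delta -> gamma
Condition 1 (no descendant of mu in the set): holds — descendants of mu are {gamma, kappa}; none are in {delta}.
Condition 2 (every backdoor path blocked by {delta}):
  P1: blocked at fork node delta ∈ conditioning set.
  P2: blocked at fork node delta ∈ conditioning set.
  P3: blocked at fork node delta ∈ conditioning set.
  P4: blocked at fork node delta ∈ conditioning set.
{delta} satisfies the backdoor criterion.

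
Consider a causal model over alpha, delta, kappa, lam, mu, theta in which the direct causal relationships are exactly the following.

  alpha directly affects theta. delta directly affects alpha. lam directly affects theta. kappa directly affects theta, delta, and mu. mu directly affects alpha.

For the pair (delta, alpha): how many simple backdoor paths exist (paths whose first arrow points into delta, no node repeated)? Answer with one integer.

A backdoor path from delta to alpha is any simple undirected path whose first edge points into delta (i.e. leaves delta via a parent).
Parents of delta: {kappa}.
Enumerating:
  P1: delta <- kappa -> mu -> alpha
  P2: delta <- kappa -> theta <- alpha
That exhausts the simple backdoor paths. Count: 2.

2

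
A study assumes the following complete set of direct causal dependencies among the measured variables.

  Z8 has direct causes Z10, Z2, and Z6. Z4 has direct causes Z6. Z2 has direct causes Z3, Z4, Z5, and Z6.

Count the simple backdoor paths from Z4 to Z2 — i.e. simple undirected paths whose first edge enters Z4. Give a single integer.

2

A backdoor path from Z4 to Z2 is any simple undirected path whose first edge points into Z4 (i.e. leaves Z4 via a parent).
Parents of Z4: {Z6}.
Enumerating:
  P1: Z4 <- Z6 -> Z2
  P2: Z4 <- Z6 -> Z8 <- Z2
That exhausts the simple backdoor paths. Count: 2.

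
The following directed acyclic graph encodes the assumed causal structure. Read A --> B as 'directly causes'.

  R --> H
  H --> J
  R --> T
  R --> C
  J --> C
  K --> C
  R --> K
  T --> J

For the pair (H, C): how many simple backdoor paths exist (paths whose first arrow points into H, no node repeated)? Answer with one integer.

A backdoor path from H to C is any simple undirected path whose first edge points into H (i.e. leaves H via a parent).
Parents of H: {R}.
Enumerating:
  P1: H <- R -> K -> C
  P2: H <- R -> T -> J -> C
  P3: H <- R -> C
That exhausts the simple backdoor paths. Count: 3.

3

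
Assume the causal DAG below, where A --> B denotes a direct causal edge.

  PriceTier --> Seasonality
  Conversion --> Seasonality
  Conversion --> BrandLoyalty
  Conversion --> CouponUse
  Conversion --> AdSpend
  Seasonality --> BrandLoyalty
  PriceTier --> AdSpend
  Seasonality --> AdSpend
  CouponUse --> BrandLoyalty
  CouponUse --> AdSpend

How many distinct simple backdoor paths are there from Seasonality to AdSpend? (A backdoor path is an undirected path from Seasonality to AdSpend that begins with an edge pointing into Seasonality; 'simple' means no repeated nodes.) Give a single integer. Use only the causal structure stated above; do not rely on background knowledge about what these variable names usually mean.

4

A backdoor path from Seasonality to AdSpend is any simple undirected path whose first edge points into Seasonality (i.e. leaves Seasonality via a parent).
Parents of Seasonality: {Conversion, PriceTier}.
Enumerating:
  P1: Seasonality <- Conversion -> CouponUse -> AdSpend
  P2: Seasonality <- Conversion -> AdSpend
  P3: Seasonality <- Conversion -> BrandLoyalty <- CouponUse -> AdSpend
  P4: Seasonality <- PriceTier -> AdSpend
That exhausts the simple backdoor paths. Count: 4.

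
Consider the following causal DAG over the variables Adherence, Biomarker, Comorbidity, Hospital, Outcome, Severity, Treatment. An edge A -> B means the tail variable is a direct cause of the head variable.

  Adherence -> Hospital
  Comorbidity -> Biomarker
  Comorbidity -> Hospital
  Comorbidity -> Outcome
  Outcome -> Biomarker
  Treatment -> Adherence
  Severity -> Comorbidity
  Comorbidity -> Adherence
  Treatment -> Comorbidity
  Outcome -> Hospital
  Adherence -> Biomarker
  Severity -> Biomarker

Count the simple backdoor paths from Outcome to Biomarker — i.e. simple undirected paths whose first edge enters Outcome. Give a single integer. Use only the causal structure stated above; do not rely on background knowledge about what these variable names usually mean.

A backdoor path from Outcome to Biomarker is any simple undirected path whose first edge points into Outcome (i.e. leaves Outcome via a parent).
Parents of Outcome: {Comorbidity}.
Enumerating:
  P1: Outcome <- Comorbidity <- Treatment -> Adherence -> Biomarker
  P2: Outcome <- Comorbidity <- Severity -> Biomarker
  P3: Outcome <- Comorbidity -> Adherence -> Biomarker
  P4: Outcome <- Comorbidity -> Biomarker
  P5: Outcome <- Comorbidity -> Hospital <- Adherence -> Biomarker
That exhausts the simple backdoor paths. Count: 5.

5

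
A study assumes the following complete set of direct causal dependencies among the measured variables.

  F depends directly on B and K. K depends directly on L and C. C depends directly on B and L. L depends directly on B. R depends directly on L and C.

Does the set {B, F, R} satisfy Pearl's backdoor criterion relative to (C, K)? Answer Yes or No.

Backdoor paths from C to K (paths whose first edge points into C):
  P1: C <- B -> L -> K
  P2: C <- B -> F <- K
  P3: C <- L <- B -> F <- K
  P4: C <- L -> K
Condition 1 (no descendant of C in the set): FAILS — F and R are descendants of C.
Condition 2 (every backdoor path blocked by {B, F, R}):
  P1: blocked at fork node B ∈ conditioning set.
  P2: blocked at fork node B ∈ conditioning set.
  P3: blocked at fork node B ∈ conditioning set.
  P4: open — no interior node is in the conditioning set.
{B, F, R} does not satisfy the backdoor criterion.

No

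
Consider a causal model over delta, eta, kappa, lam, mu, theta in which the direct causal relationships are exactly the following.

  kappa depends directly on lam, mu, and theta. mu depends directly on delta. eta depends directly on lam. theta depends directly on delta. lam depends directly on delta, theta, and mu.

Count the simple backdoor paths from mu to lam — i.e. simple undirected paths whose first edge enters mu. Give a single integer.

3

A backdoor path from mu to lam is any simple undirected path whose first edge points into mu (i.e. leaves mu via a parent).
Parents of mu: {delta}.
Enumerating:
  P1: mu <- delta -> theta -> lam
  P2: mu <- delta -> theta -> kappa <- lam
  P3: mu <- delta -> lam
That exhausts the simple backdoor paths. Count: 3.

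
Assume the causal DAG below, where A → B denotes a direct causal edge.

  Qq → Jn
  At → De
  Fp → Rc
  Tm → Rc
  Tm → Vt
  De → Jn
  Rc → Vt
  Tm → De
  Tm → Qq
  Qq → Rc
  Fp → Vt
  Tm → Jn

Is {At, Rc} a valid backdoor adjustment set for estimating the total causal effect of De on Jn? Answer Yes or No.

No

Backdoor paths from De to Jn (paths whose first edge points into De):
  P1: De <- Tm -> Qq -> Jn
  P2: De <- Tm -> Rc <- Qq -> Jn
  P3: De <- Tm -> Vt <- Fp -> Rc <- Qq -> Jn
  P4: De <- Tm -> Vt <- Rc <- Qq -> Jn
  P5: De <- Tm -> Jn
Condition 1 (no descendant of De in the set): holds — descendants of De are {Jn}; none are in {At, Rc}.
Condition 2 (every backdoor path blocked by {At, Rc}):
  P1: open — no interior node is in the conditioning set.
  P2: open — collider(s) Rc are conditioned on (or have a conditioned descendant) and no non-collider on the path is in the set.
  P3: blocked at collider Vt (neither it nor any descendant is in the conditioning set).
  P4: blocked at collider Vt (neither it nor any descendant is in the conditioning set).
  P5: open — no interior node is in the conditioning set.
{At, Rc} does not satisfy the backdoor criterion.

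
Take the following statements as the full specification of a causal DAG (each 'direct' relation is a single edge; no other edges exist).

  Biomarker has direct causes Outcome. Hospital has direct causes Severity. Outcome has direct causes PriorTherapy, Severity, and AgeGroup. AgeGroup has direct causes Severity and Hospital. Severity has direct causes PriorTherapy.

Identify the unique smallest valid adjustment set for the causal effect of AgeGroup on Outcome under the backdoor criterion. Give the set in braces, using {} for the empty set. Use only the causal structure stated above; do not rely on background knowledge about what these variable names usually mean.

Variables eligible for adjustment (non-descendants of AgeGroup, excluding AgeGroup and Outcome): {Hospital, PriorTherapy, Severity}.
Backdoor paths from AgeGroup to Outcome:
  P1: AgeGroup <- Severity <- PriorTherapy -> Outcome
  P2: AgeGroup <- Severity -> Outcome
  P3: AgeGroup <- Hospital <- Severity <- PriorTherapy -> Outcome
  P4: AgeGroup <- Hospital <- Severity -> Outcome
The empty set is not sufficient: P1 (AgeGroup <- Severity <- PriorTherapy -> Outcome) has no collider blocking it and no conditioned non-collider, so it is open.
Try {Severity}:
  P1: blocked at chain node Severity ∈ conditioning set.
  P2: blocked at fork node Severity ∈ conditioning set.
  P3: blocked at chain node Severity ∈ conditioning set.
  P4: blocked at fork node Severity ∈ conditioning set.
{Severity} contains no descendant of AgeGroup and blocks every backdoor path.
No other singleton works — e.g. {PriorTherapy} leaves P2 open — so {Severity} is the unique smallest valid adjustment set.

{Severity}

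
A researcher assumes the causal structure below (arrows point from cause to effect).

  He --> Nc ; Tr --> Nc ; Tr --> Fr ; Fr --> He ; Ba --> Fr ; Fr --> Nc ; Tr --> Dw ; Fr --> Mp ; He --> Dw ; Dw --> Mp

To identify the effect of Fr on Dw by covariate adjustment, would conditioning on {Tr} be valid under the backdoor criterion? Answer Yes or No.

Backdoor paths from Fr to Dw (paths whose first edge points into Fr):
  P1: Fr <- Tr -> Dw
  P2: Fr <- Tr -> Nc <- He -> Dw
Condition 1 (no descendant of Fr in the set): holds — descendants of Fr are {Dw, He, Mp, Nc}; none are in {Tr}.
Condition 2 (every backdoor path blocked by {Tr}):
  P1: blocked at fork node Tr ∈ conditioning set.
  P2: blocked at fork node Tr ∈ conditioning set.
{Tr} satisfies the backdoor criterion.

Yes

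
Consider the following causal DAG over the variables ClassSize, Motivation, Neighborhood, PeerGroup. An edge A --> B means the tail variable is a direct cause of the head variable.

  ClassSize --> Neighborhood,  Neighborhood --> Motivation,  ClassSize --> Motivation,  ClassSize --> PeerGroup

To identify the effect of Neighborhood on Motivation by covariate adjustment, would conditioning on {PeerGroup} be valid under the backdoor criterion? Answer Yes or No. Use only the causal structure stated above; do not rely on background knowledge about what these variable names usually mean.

Backdoor paths from Neighborhood to Motivation (paths whose first edge points into Neighborhood):
  P1: Neighborhood <- ClassSize -> Motivation
Condition 1 (no descendant of Neighborhood in the set): holds — descendants of Neighborhood are {Motivation}; none are in {PeerGroup}.
Condition 2 (every backdoor path blocked by {PeerGroup}):
  P1: open — no interior node is in the conditioning set.
{PeerGroup} does not satisfy the backdoor criterion.

No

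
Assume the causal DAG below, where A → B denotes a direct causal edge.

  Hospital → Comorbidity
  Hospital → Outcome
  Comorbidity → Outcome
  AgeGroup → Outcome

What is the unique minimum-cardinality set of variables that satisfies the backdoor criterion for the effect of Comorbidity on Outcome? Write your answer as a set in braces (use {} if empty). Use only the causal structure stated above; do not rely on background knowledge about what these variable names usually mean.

{Hospital}

Variables eligible for adjustment (non-descendants of Comorbidity, excluding Comorbidity and Outcome): {AgeGroup, Hospital}.
Backdoor paths from Comorbidity to Outcome:
  P1: Comorbidity <- Hospital -> Outcome
The empty set is not sufficient: P1 (Comorbidity <- Hospital -> Outcome) has no collider blocking it and no conditioned non-collider, so it is open.
Try {Hospital}:
  P1: blocked at fork node Hospital ∈ conditioning set.
{Hospital} contains no descendant of Comorbidity and blocks every backdoor path.
No other singleton works — e.g. {AgeGroup} leaves P1 open — so {Hospital} is the unique smallest valid adjustment set.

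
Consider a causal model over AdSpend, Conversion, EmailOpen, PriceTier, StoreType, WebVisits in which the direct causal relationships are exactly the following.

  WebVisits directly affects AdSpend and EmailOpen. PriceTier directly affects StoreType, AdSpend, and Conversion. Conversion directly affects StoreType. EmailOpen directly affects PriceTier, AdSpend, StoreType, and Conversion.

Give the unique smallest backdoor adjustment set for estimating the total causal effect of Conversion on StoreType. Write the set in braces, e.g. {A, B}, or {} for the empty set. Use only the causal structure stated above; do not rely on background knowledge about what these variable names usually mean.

{EmailOpen, PriceTier}

Variables eligible for adjustment (non-descendants of Conversion, excluding Conversion and StoreType): {AdSpend, EmailOpen, PriceTier, WebVisits}.
Backdoor paths from Conversion to StoreType:
  P1: Conversion <- EmailOpen <- WebVisits -> AdSpend <- PriceTier -> StoreType
  P2: Conversion <- EmailOpen -> PriceTier -> StoreType
  P3: Conversion <- EmailOpen -> AdSpend <- PriceTier -> StoreType
  P4: Conversion <- EmailOpen -> StoreType
  P5: Conversion <- PriceTier <- EmailOpen -> StoreType
  P6: Conversion <- PriceTier -> AdSpend <- WebVisits -> EmailOpen -> StoreType
  P7: Conversion <- PriceTier -> AdSpend <- EmailOpen -> StoreType
  P8: Conversion <- PriceTier -> StoreType
The empty set is not sufficient: P2 (Conversion <- EmailOpen -> PriceTier -> StoreType) has no collider blocking it and no conditioned non-collider, so it is open.
Try {EmailOpen, PriceTier}:
  P1: blocked at chain node EmailOpen ∈ conditioning set.
  P2: blocked at fork node EmailOpen ∈ conditioning set.
  P3: blocked at fork node EmailOpen ∈ conditioning set.
  P4: blocked at fork node EmailOpen ∈ conditioning set.
  P5: blocked at chain node PriceTier ∈ conditioning set.
  P6: blocked at fork node PriceTier ∈ conditioning set.
  P7: blocked at fork node PriceTier ∈ conditioning set.
  P8: blocked at fork node PriceTier ∈ conditioning set.
{EmailOpen, PriceTier} contains no descendant of Conversion and blocks every backdoor path.
Every element of {EmailOpen, PriceTier} is needed (dropping EmailOpen leaves P4 open; dropping PriceTier leaves P8 open), so no proper subset is valid.
Among all size-2 subsets of the eligible variables, only {EmailOpen, PriceTier} blocks every backdoor path, so it is the unique smallest valid adjustment set.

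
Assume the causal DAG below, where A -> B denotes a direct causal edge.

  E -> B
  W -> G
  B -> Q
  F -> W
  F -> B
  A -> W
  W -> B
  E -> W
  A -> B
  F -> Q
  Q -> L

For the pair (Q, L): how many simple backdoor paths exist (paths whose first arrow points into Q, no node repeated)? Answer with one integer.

A backdoor path from Q to L is any simple undirected path whose first edge points into Q (i.e. leaves Q via a parent).
Parents of Q: {B, F}.
No simple path from any parent of Q reaches L without revisiting Q, so there are no backdoor paths.

0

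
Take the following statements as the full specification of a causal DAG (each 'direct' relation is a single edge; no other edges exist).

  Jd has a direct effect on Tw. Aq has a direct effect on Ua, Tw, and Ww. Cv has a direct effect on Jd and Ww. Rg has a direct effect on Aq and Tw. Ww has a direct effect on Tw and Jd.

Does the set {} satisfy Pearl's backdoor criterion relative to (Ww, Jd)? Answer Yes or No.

Backdoor paths from Ww to Jd (paths whose first edge points into Ww):
  P1: Ww <- Cv -> Jd
  P2: Ww <- Aq <- Rg -> Tw <- Jd
  P3: Ww <- Aq -> Tw <- Jd
Condition 1 (no descendant of Ww in the set): holds — descendants of Ww are {Jd, Tw}; none are in {}.
Condition 2 (every backdoor path blocked by {}):
  P1: open — no interior node is in the conditioning set.
  P2: blocked at collider Tw (neither it nor any descendant is in the conditioning set).
  P3: blocked at collider Tw (neither it nor any descendant is in the conditioning set).
{} does not satisfy the backdoor criterion.

No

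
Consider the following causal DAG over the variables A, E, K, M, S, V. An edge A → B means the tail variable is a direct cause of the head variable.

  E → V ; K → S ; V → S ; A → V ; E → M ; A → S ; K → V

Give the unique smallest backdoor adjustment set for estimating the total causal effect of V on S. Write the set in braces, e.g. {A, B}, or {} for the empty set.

Variables eligible for adjustment (non-descendants of V, excluding V and S): {A, E, K, M}.
Backdoor paths from V to S:
  P1: V <- K -> S
  P2: V <- A -> S
The empty set is not sufficient: P1 (V <- K -> S) has no collider blocking it and no conditioned non-collider, so it is open.
Try {A, K}:
  P1: blocked at fork node K ∈ conditioning set.
  P2: blocked at fork node A ∈ conditioning set.
{A, K} contains no descendant of V and blocks every backdoor path.
Every element of {A, K} is needed (dropping A leaves P2 open; dropping K leaves P1 open), so no proper subset is valid.
Among all size-2 subsets of the eligible variables, only {A, K} blocks every backdoor path, so it is the unique smallest valid adjustment set.

{A, K}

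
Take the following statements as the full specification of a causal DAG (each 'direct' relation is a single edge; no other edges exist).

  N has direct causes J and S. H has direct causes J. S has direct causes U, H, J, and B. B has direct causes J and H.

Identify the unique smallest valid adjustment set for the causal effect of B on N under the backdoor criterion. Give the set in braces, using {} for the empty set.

{H, J}

Variables eligible for adjustment (non-descendants of B, excluding B and N): {H, J, U}.
Backdoor paths from B to N:
  P1: B <- J -> H -> S -> N
  P2: B <- J -> S -> N
  P3: B <- J -> N
  P4: B <- H <- J -> S -> N
  P5: B <- H <- J -> N
  P6: B <- H -> S <- J -> N
  P7: B <- H -> S -> N
The empty set is not sufficient: P1 (B <- J -> H -> S -> N) has no collider blocking it and no conditioned non-collider, so it is open.
Try {H, J}:
  P1: blocked at fork node J ∈ conditioning set.
  P2: blocked at fork node J ∈ conditioning set.
  P3: blocked at fork node J ∈ conditioning set.
  P4: blocked at chain node H ∈ conditioning set.
  P5: blocked at chain node H ∈ conditioning set.
  P6: blocked at fork node H ∈ conditioning set.
  P7: blocked at fork node H ∈ conditioning set.
{H, J} contains no descendant of B and blocks every backdoor path.
Every element of {H, J} is needed (dropping H leaves P7 open; dropping J leaves P2 open), so no proper subset is valid.
Among all size-2 subsets of the eligible variables, only {H, J} blocks every backdoor path, so it is the unique smallest valid adjustment set.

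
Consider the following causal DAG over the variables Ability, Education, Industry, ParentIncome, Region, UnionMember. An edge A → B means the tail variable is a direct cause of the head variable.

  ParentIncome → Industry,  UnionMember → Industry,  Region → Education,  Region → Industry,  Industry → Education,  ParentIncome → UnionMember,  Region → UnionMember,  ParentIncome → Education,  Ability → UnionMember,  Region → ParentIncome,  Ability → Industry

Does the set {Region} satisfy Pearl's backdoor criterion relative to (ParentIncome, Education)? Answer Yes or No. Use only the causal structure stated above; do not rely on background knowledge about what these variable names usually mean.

Yes

Backdoor paths from ParentIncome to Education (paths whose first edge points into ParentIncome):
  P1: ParentIncome <- Region -> UnionMember <- Ability -> Industry -> Education
  P2: ParentIncome <- Region -> UnionMember -> Industry -> Education
  P3: ParentIncome <- Region -> Industry -> Education
  P4: ParentIncome <- Region -> Education
Condition 1 (no descendant of ParentIncome in the set): holds — descendants of ParentIncome are {Education, Industry, UnionMember}; none are in {Region}.
Condition 2 (every backdoor path blocked by {Region}):
  P1: blocked at fork node Region ∈ conditioning set.
  P2: blocked at fork node Region ∈ conditioning set.
  P3: blocked at fork node Region ∈ conditioning set.
  P4: blocked at fork node Region ∈ conditioning set.
{Region} satisfies the backdoor criterion.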